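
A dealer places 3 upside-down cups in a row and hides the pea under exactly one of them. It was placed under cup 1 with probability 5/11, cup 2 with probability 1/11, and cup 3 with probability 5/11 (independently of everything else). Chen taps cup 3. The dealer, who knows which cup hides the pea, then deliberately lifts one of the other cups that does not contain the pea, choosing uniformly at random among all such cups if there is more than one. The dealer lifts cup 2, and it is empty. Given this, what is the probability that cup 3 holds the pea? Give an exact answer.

1/3

Consider each possible location of the pea in turn.
If it is under cup 1 (prior 5/11): the dealer has no choice, probability 1; weight (5/11)·1 = 5/11.
If it is under cup 2 (prior 1/11): the dealer opened cup 2, so this case is ruled out; weight (1/11)·0 = 0.
If it is under cup 3 (prior 5/11): the dealer has 2 equally likely choices, so probability 1/2; weight (5/11)·(1/2) = 5/22.
The weights sum to 15/22.
So P(the pea under cup 3 | the dealer opened cup 2) = (5/22) / (15/22) = 1/3.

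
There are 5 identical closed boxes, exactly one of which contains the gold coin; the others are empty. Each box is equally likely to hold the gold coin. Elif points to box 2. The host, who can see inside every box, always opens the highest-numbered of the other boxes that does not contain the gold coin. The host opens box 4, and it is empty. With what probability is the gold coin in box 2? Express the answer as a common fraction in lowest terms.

Consider each possible location of the gold coin in turn.
If it is in any of boxes 1, 2, and 3 (prior 1/5 each): the host would have opened box 5 instead, probability 0; weight (1/5)·0 = 0 each.
If it is in box 4 (prior 1/5): the host opened box 4, so this case is ruled out; weight (1/5)·0 = 0.
If it is in box 5 (prior 1/5): box 4 is the highest-numbered option available, probability 1; weight (1/5)·1 = 1/5.
The weights sum to 1/5.
So P(the gold coin in box 2 | the host opened box 4) = 0 / (1/5) = 0.

0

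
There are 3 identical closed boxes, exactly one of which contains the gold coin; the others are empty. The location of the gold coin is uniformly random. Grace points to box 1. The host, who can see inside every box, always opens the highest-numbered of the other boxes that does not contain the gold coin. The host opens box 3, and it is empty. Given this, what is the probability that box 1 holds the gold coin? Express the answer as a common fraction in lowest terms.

Consider each possible location of the gold coin in turn.
If it is in either of boxes 1 and 2 (prior 1/3 each): box 3 is the highest-numbered option available, probability 1; weight (1/3)·1 = 1/3 each.
If it is in box 3 (prior 1/3): the host opened box 3, so this case is ruled out; weight (1/3)·0 = 0.
The weights sum to 2/3.
So P(the gold coin in box 1 | the host opened box 3) = (1/3) / (2/3) = 1/2.

1/2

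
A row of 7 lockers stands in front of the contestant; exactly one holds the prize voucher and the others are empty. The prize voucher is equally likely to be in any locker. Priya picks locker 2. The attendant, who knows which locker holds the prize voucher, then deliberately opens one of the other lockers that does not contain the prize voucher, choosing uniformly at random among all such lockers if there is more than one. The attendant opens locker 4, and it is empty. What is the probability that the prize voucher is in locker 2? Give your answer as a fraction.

Condition on the true location of the prize voucher.
If it is in any of lockers 1, 3, 5, 6, and 7 (prior 1/7 each): the attendant has 5 equally likely choices, so probability 1/5; weight (1/7)·(1/5) = 1/35 each.
If it is in locker 2 (prior 1/7): the attendant has 6 equally likely choices, so probability 1/6; weight (1/7)·(1/6) = 1/42.
If it is in locker 4 (prior 1/7): the attendant opened locker 4, so this case is ruled out; weight (1/7)·0 = 0.
The weights sum to 1/6.
So P(the prize voucher in locker 2 | the attendant opened locker 4) = (1/42) / (1/6) = 1/7.

1/7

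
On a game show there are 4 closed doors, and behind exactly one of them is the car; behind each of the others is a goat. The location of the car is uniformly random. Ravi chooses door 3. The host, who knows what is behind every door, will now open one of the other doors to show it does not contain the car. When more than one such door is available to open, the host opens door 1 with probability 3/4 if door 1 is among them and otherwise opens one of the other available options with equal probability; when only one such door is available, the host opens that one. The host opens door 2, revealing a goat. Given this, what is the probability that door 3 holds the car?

1/7

Apply Bayes' rule, conditioning on where the car actually is.
If it is behind door 1 (prior 1/4): door 1 holds the prize so is unavailable; the host chooses uniformly among the 2 others, probability 1/2; weight (1/4)·(1/2) = 1/8.
If it is behind door 2 (prior 1/4): the host opened door 2, so this case is ruled out; weight (1/4)·0 = 0.
If it is behind door 3 (prior 1/4): door 1 is available but not opened; door 2 gets probability (1 − 3/4)/2 = 1/8; weight (1/4)·(1/8) = 1/32.
If it is behind door 4 (prior 1/4): door 1 is available but not opened, probability 1/4; weight (1/4)·(1/4) = 1/16.
The weights sum to 7/32.
So P(the car behind door 3 | the host opened door 2) = (1/32) / (7/32) = 1/7.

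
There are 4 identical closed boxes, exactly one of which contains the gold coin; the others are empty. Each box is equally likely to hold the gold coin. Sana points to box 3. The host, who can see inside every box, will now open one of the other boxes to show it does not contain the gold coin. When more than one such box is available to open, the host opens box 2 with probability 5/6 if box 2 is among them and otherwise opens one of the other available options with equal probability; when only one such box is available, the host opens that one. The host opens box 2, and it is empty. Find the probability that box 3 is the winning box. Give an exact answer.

1/3

Condition on the true location of the gold coin.
If it is in any of boxes 1, 3, and 4 (prior 1/4 each): box 2 is available, opened with probability 5/6; weight (1/4)·(5/6) = 5/24 each.
If it is in box 2 (prior 1/4): the host opened box 2, so this case is ruled out; weight (1/4)·0 = 0.
The weights sum to 5/8.
So P(the gold coin in box 3 | the host opened box 2) = (5/24) / (5/8) = 1/3.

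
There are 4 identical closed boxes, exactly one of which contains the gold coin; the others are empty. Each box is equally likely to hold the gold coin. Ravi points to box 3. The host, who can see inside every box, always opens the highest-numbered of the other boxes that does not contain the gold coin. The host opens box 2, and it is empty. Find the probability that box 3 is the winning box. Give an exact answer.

0

Condition on the true location of the gold coin.
If it is in either of boxes 1 and 3 (prior 1/4 each): the host would have opened box 4 instead, probability 0; weight (1/4)·0 = 0 each.
If it is in box 2 (prior 1/4): the host opened box 2, so this case is ruled out; weight (1/4)·0 = 0.
If it is in box 4 (prior 1/4): box 2 is the highest-numbered option available, probability 1; weight (1/4)·1 = 1/4.
The weights sum to 1/4.
So P(the gold coin in box 3 | the host opened box 2) = 0 / (1/4) = 0.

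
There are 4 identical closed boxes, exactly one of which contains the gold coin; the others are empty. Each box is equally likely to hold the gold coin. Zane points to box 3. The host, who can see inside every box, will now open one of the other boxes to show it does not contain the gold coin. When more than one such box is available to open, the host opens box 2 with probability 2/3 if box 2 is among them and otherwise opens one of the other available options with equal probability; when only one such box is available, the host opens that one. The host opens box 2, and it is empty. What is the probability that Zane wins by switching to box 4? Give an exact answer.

1/3

Apply Bayes' rule, conditioning on where the gold coin actually is.
If it is in any of boxes 1, 3, and 4 (prior 1/4 each): box 2 is available, opened with probability 2/3; weight (1/4)·(2/3) = 1/6 each.
If it is in box 2 (prior 1/4): the host opened box 2, so this case is ruled out; weight (1/4)·0 = 0.
The weights sum to 1/2.
So P(the gold coin in box 4 | the host opened box 2) = (1/6) / (1/2) = 1/3.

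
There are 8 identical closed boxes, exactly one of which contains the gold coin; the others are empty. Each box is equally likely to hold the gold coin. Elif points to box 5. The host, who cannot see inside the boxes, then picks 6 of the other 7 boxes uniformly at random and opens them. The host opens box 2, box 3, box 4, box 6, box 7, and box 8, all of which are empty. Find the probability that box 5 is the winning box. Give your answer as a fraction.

Consider each possible location of the gold coin in turn.
If it is in either of boxes 1 and 5 (prior 1/8 each): the host picks exactly this set with probability 1/7 regardless, and none is the prize; weight (1/8)·(1/7) = 1/56 each.
If it is in any of boxes 2, 3, 4, 6, 7, and 8 (prior 1/8 each): that box was opened and seen not to hold the prize — ruled out; weight (1/8)·0 = 0 each.
The weights sum to 1/28.
So P(the gold coin in box 5 | the host opened box 2, box 3, box 4, box 6, box 7, and box 8) = (1/56) / (1/28) = 1/2.

1/2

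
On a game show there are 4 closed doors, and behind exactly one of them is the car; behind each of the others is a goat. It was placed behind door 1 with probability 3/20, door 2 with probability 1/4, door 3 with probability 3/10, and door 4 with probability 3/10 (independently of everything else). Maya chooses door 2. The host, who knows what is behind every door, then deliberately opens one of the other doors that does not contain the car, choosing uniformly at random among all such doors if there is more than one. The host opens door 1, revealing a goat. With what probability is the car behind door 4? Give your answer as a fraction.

9/23

Consider each possible location of the car in turn.
If it is behind door 1 (prior 3/20): the host opened door 1, so this case is ruled out; weight (3/20)·0 = 0.
If it is behind door 2 (prior 1/4): the host has 3 equally likely choices, so probability 1/3; weight (1/4)·(1/3) = 1/12.
If it is behind either of doors 3 and 4 (prior 3/10 each): the host has 2 equally likely choices, so probability 1/2; weight (3/10)·(1/2) = 3/20 each.
The weights sum to 23/60.
So P(the car behind door 4 | the host opened door 1) = (3/20) / (23/60) = 9/23.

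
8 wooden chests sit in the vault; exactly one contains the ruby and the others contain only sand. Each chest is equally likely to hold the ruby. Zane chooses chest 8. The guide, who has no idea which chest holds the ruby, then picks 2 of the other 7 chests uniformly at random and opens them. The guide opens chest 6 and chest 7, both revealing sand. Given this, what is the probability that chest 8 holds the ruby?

1/6

Because the guide chose which chests to open without knowing where the ruby is, the choice is independent of the prize location. Learning that none of the 2 opened chests holds the ruby simply rules out those 2 locations and leaves the remaining 6 chests still equally likely by symmetry.
So P(the ruby in chest 8) = 1/6.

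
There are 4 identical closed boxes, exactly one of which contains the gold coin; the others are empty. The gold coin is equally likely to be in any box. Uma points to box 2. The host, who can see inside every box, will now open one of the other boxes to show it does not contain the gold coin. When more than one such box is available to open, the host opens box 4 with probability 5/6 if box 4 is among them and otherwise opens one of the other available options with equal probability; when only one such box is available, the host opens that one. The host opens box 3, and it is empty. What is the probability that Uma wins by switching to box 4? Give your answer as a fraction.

Apply Bayes' rule, conditioning on where the gold coin actually is.
If it is in box 1 (prior 1/4): box 4 is available but not opened, probability 1/6; weight (1/4)·(1/6) = 1/24.
If it is in box 2 (prior 1/4): box 4 is available but not opened; box 3 gets probability (1 − 5/6)/2 = 1/12; weight (1/4)·(1/12) = 1/48.
If it is in box 3 (prior 1/4): the host opened box 3, so this case is ruled out; weight (1/4)·0 = 0.
If it is in box 4 (prior 1/4): box 4 holds the prize so is unavailable; the host chooses uniformly among the 2 others, probability 1/2; weight (1/4)·(1/2) = 1/8.
The weights sum to 3/16.
So P(the gold coin in box 4 | the host opened box 3) = (1/8) / (3/16) = 2/3.

2/3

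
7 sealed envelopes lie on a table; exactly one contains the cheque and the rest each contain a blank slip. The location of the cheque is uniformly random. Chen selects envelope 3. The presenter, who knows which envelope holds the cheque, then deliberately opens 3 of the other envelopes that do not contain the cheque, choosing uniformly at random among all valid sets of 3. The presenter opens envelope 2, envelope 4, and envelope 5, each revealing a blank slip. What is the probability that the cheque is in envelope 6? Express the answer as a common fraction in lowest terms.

Consider each possible location of the cheque in turn.
If it is in any of envelopes 1, 6, and 7 (prior 1/7 each): the presenter has 10 equally likely choices, so probability 1/10; weight (1/7)·(1/10) = 1/70 each.
If it is in any of envelopes 2, 4, and 5 (prior 1/7 each): that envelope was opened and seen not to hold the prize — ruled out; weight (1/7)·0 = 0 each.
If it is in envelope 3 (prior 1/7): the presenter has 20 equally likely choices, so probability 1/20; weight (1/7)·(1/20) = 1/140.
The weights sum to 1/20.
So P(the cheque in envelope 6 | the presenter opened envelope 2, envelope 4, and envelope 5) = (1/70) / (1/20) = 2/7.

2/7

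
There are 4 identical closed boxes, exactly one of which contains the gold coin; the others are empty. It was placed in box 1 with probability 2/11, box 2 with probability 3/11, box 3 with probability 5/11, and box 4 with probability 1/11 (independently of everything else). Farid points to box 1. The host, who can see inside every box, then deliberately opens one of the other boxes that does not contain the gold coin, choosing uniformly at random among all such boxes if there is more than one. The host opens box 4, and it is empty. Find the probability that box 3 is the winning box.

Condition on the true location of the gold coin.
If it is in box 1 (prior 2/11): the host has 3 equally likely choices, so probability 1/3; weight (2/11)·(1/3) = 2/33.
If it is in box 2 (prior 3/11): the host has 2 equally likely choices, so probability 1/2; weight (3/11)·(1/2) = 3/22.
If it is in box 3 (prior 5/11): the host has 2 equally likely choices, so probability 1/2; weight (5/11)·(1/2) = 5/22.
If it is in box 4 (prior 1/11): the host opened box 4, so this case is ruled out; weight (1/11)·0 = 0.
The weights sum to 14/33.
So P(the gold coin in box 3 | the host opened box 4) = (5/22) / (14/33) = 15/28.

15/28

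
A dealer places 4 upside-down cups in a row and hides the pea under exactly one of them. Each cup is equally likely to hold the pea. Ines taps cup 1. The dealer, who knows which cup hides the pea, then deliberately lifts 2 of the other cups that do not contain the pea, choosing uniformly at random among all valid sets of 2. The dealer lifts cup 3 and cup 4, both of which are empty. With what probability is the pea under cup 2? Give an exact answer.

Apply Bayes' rule, conditioning on where the pea actually is.
If it is under cup 1 (prior 1/4): the dealer has 3 equally likely choices, so probability 1/3; weight (1/4)·(1/3) = 1/12.
If it is under cup 2 (prior 1/4): the dealer has no choice, probability 1; weight (1/4)·1 = 1/4.
If it is under either of cups 3 and 4 (prior 1/4 each): that cup was opened and seen not to hold the prize — ruled out; weight (1/4)·0 = 0 each.
The weights sum to 1/3.
So P(the pea under cup 2 | the dealer opened cup 3 and cup 4) = (1/4) / (1/3) = 3/4.

3/4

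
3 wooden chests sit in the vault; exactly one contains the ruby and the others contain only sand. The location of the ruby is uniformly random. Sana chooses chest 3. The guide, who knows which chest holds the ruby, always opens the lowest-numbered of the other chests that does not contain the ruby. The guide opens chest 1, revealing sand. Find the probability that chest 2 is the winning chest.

Consider each possible location of the ruby in turn.
If it is in chest 1 (prior 1/3): the guide opened chest 1, so this case is ruled out; weight (1/3)·0 = 0.
If it is in either of chests 2 and 3 (prior 1/3 each): chest 1 is the lowest-numbered option available, probability 1; weight (1/3)·1 = 1/3 each.
The weights sum to 2/3.
So P(the ruby in chest 2 | the guide opened chest 1) = (1/3) / (2/3) = 1/2.

1/2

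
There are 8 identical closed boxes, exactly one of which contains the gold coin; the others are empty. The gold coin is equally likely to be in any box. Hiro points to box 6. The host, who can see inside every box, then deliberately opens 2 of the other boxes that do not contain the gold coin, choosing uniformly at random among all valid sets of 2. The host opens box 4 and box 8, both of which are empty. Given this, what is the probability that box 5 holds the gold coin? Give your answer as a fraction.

7/40

Consider each possible location of the gold coin in turn.
If it is in any of boxes 1, 2, 3, 5, and 7 (prior 1/8 each): the host has 15 equally likely choices, so probability 1/15; weight (1/8)·(1/15) = 1/120 each.
If it is in either of boxes 4 and 8 (prior 1/8 each): that box was opened and seen not to hold the prize — ruled out; weight (1/8)·0 = 0 each.
If it is in box 6 (prior 1/8): the host has 21 equally likely choices, so probability 1/21; weight (1/8)·(1/21) = 1/168.
The weights sum to 1/21.
So P(the gold coin in box 5 | the host opened box 4 and box 8) = (1/120) / (1/21) = 7/40.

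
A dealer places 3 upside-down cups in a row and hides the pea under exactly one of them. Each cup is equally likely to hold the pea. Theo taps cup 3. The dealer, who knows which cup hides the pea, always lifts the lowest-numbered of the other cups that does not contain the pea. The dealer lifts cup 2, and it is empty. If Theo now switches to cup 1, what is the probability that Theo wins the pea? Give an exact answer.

1

Consider each possible location of the pea in turn.
If it is under cup 1 (prior 1/3): cup 2 is the lowest-numbered option available, probability 1; weight (1/3)·1 = 1/3.
If it is under cup 2 (prior 1/3): the dealer opened cup 2, so this case is ruled out; weight (1/3)·0 = 0.
If it is under cup 3 (prior 1/3): the dealer would have opened cup 1 instead, probability 0; weight (1/3)·0 = 0.
The weights sum to 1/3.
So P(the pea under cup 1 | the dealer opened cup 2) = (1/3) / (1/3) = 1.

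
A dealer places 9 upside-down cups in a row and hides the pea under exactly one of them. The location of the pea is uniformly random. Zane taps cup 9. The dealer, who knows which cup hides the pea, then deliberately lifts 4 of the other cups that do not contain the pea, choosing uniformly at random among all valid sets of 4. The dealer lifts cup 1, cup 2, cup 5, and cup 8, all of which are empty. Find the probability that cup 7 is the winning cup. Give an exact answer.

2/9

Consider each possible location of the pea in turn.
If it is under any of cups 1, 2, 5, and 8 (prior 1/9 each): that cup was opened and seen not to hold the prize — ruled out; weight (1/9)·0 = 0 each.
If it is under any of cups 3, 4, 6, and 7 (prior 1/9 each): the dealer has 35 equally likely choices, so probability 1/35; weight (1/9)·(1/35) = 1/315 each.
If it is under cup 9 (prior 1/9): the dealer has 70 equally likely choices, so probability 1/70; weight (1/9)·(1/70) = 1/630.
The weights sum to 1/70.
So P(the pea under cup 7 | the dealer opened cup 1, cup 2, cup 5, and cup 8) = (1/315) / (1/70) = 2/9.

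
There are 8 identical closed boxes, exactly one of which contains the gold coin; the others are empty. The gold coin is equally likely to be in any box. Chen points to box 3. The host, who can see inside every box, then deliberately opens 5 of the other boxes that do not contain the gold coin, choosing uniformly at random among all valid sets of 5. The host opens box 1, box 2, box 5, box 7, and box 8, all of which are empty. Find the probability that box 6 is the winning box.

Apply Bayes' rule, conditioning on where the gold coin actually is.
If it is in any of boxes 1, 2, 5, 7, and 8 (prior 1/8 each): that box was opened and seen not to hold the prize — ruled out; weight (1/8)·0 = 0 each.
If it is in box 3 (prior 1/8): the host has 21 equally likely choices, so probability 1/21; weight (1/8)·(1/21) = 1/168.
If it is in either of boxes 4 and 6 (prior 1/8 each): the host has 6 equally likely choices, so probability 1/6; weight (1/8)·(1/6) = 1/48 each.
The weights sum to 1/21.
So P(the gold coin in box 6 | the host opened box 1, box 2, box 5, box 7, and box 8) = (1/48) / (1/21) = 7/16.

7/16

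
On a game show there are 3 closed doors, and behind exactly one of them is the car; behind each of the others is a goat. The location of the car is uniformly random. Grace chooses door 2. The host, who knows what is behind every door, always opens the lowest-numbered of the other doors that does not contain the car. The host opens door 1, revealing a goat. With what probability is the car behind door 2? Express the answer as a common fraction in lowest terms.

1/2

Consider each possible location of the car in turn.
If it is behind door 1 (prior 1/3): the host opened door 1, so this case is ruled out; weight (1/3)·0 = 0.
If it is behind either of doors 2 and 3 (prior 1/3 each): door 1 is the lowest-numbered option available, probability 1; weight (1/3)·1 = 1/3 each.
The weights sum to 2/3.
So P(the car behind door 2 | the host opened door 1) = (1/3) / (2/3) = 1/2.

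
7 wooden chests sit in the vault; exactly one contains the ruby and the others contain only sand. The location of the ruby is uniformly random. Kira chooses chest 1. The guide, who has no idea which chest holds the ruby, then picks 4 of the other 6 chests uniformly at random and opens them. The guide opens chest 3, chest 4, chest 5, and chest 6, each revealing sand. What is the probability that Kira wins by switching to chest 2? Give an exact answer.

1/3

Condition on the true location of the ruby.
If it is in any of chests 1, 2, and 7 (prior 1/7 each): the guide picks exactly this set with probability 1/15 regardless, and none is the prize; weight (1/7)·(1/15) = 1/105 each.
If it is in any of chests 3, 4, 5, and 6 (prior 1/7 each): that chest was opened and seen not to hold the prize — ruled out; weight (1/7)·0 = 0 each.
The weights sum to 1/35.
So P(the ruby in chest 2 | the guide opened chest 3, chest 4, chest 5, and chest 6) = (1/105) / (1/35) = 1/3.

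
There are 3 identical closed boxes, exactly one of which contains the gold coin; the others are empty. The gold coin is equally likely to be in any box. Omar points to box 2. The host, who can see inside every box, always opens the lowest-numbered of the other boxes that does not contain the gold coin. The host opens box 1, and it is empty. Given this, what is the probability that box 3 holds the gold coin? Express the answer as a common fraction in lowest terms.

1/2

Apply Bayes' rule, conditioning on where the gold coin actually is.
If it is in box 1 (prior 1/3): the host opened box 1, so this case is ruled out; weight (1/3)·0 = 0.
If it is in either of boxes 2 and 3 (prior 1/3 each): box 1 is the lowest-numbered option available, probability 1; weight (1/3)·1 = 1/3 each.
The weights sum to 2/3.
So P(the gold coin in box 3 | the host opened box 1) = (1/3) / (2/3) = 1/2.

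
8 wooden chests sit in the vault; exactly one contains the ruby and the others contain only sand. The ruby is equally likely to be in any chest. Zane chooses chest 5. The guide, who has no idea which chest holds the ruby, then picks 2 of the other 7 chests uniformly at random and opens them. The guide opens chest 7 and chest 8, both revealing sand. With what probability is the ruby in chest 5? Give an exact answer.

Apply Bayes' rule, conditioning on where the ruby actually is.
If it is in any of chests 1, 2, 3, 4, 5, and 6 (prior 1/8 each): the guide picks exactly this set with probability 1/21 regardless, and none is the prize; weight (1/8)·(1/21) = 1/168 each.
If it is in either of chests 7 and 8 (prior 1/8 each): that chest was opened and seen not to hold the prize — ruled out; weight (1/8)·0 = 0 each.
The weights sum to 1/28.
So P(the ruby in chest 5 | the guide opened chest 7 and chest 8) = (1/168) / (1/28) = 1/6.

1/6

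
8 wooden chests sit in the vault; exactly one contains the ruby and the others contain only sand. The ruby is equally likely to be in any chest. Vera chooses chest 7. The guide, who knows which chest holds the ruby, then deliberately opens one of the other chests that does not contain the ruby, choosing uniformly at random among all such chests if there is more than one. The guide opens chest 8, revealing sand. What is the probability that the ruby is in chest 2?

7/48

Apply Bayes' rule, conditioning on where the ruby actually is.
If it is in any of chests 1, 2, 3, 4, 5, and 6 (prior 1/8 each): the guide has 6 equally likely choices, so probability 1/6; weight (1/8)·(1/6) = 1/48 each.
If it is in chest 7 (prior 1/8): the guide has 7 equally likely choices, so probability 1/7; weight (1/8)·(1/7) = 1/56.
If it is in chest 8 (prior 1/8): the guide opened chest 8, so this case is ruled out; weight (1/8)·0 = 0.
The weights sum to 1/7.
So P(the ruby in chest 2 | the guide opened chest 8) = (1/48) / (1/7) = 7/48.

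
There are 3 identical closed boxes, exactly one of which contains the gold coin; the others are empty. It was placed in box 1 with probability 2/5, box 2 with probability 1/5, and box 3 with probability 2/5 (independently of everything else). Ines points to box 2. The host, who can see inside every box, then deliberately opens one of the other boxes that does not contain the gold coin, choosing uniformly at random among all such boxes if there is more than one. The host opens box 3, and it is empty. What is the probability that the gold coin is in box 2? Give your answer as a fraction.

1/5

Condition on the true location of the gold coin.
If it is in box 1 (prior 2/5): the host has no choice, probability 1; weight (2/5)·1 = 2/5.
If it is in box 2 (prior 1/5): the host has 2 equally likely choices, so probability 1/2; weight (1/5)·(1/2) = 1/10.
If it is in box 3 (prior 2/5): the host opened box 3, so this case is ruled out; weight (2/5)·0 = 0.
The weights sum to 1/2.
So P(the gold coin in box 2 | the host opened box 3) = (1/10) / (1/2) = 1/5.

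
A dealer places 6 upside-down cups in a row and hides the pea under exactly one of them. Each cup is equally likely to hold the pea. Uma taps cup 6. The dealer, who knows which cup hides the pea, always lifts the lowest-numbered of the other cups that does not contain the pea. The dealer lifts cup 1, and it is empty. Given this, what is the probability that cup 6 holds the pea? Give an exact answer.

1/5

Apply Bayes' rule, conditioning on where the pea actually is.
If it is under cup 1 (prior 1/6): the dealer opened cup 1, so this case is ruled out; weight (1/6)·0 = 0.
If it is under any of cups 2, 3, 4, 5, and 6 (prior 1/6 each): cup 1 is the lowest-numbered option available, probability 1; weight (1/6)·1 = 1/6 each.
The weights sum to 5/6.
So P(the pea under cup 6 | the dealer opened cup 1) = (1/6) / (5/6) = 1/5.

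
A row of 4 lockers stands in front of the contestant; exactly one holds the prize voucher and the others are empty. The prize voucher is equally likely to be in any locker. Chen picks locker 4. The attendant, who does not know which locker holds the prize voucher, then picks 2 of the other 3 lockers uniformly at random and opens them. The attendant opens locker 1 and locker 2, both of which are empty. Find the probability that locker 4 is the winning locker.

Consider each possible location of the prize voucher in turn.
If it is in either of lockers 1 and 2 (prior 1/4 each): that locker was opened and seen not to hold the prize — ruled out; weight (1/4)·0 = 0 each.
If it is in either of lockers 3 and 4 (prior 1/4 each): the attendant picks exactly this set with probability 1/3 regardless, and none is the prize; weight (1/4)·(1/3) = 1/12 each.
The weights sum to 1/6.
So P(the prize voucher in locker 4 | the attendant opened locker 1 and locker 2) = (1/12) / (1/6) = 1/2.

1/2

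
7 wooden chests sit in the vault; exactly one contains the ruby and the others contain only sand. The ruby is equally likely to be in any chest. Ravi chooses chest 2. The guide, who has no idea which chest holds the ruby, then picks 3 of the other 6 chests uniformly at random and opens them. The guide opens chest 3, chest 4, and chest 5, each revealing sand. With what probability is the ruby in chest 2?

Because the guide chose which chests to open without knowing where the ruby is, the choice is independent of the prize location. Learning that none of the 3 opened chests holds the ruby simply rules out those 3 locations and leaves the remaining 4 chests still equally likely by symmetry.
So P(the ruby in chest 2) = 1/4.

1/4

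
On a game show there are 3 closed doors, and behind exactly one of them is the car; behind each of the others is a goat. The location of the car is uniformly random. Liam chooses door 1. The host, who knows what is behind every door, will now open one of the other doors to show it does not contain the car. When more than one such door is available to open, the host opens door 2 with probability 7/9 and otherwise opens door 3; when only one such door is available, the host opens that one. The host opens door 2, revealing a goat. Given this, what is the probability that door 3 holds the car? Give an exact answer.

Apply Bayes' rule, conditioning on where the car actually is.
If it is behind door 1 (prior 1/3): door 2 is available, opened with probability 7/9; weight (1/3)·(7/9) = 7/27.
If it is behind door 2 (prior 1/3): the host opened door 2, so this case is ruled out; weight (1/3)·0 = 0.
If it is behind door 3 (prior 1/3): only door 2 is available, probability 1; weight (1/3)·1 = 1/3.
The weights sum to 16/27.
So P(the car behind door 3 | the host opened door 2) = (1/3) / (16/27) = 9/16.

9/16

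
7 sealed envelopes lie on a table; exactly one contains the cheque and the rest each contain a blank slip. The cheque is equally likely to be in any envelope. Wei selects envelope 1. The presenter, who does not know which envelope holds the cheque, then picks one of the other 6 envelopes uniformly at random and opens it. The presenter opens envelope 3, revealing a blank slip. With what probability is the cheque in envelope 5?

Condition on the true location of the cheque.
If it is in any of envelopes 1, 2, 4, 5, 6, and 7 (prior 1/7 each): the presenter picks envelope 3 with probability 1/6 regardless, and it is not the prize; weight (1/7)·(1/6) = 1/42 each.
If it is in envelope 3 (prior 1/7): the presenter opened envelope 3, so this case is ruled out; weight (1/7)·0 = 0.
The weights sum to 1/7.
So P(the cheque in envelope 5 | the presenter opened envelope 3) = (1/42) / (1/7) = 1/6.

1/6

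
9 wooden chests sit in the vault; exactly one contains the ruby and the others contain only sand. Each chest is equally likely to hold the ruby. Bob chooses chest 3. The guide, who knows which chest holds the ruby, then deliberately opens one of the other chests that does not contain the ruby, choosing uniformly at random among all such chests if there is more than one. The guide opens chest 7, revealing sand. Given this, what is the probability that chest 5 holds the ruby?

Consider each possible location of the ruby in turn.
If it is in any of chests 1, 2, 4, 5, 6, 8, and 9 (prior 1/9 each): the guide has 7 equally likely choices, so probability 1/7; weight (1/9)·(1/7) = 1/63 each.
If it is in chest 3 (prior 1/9): the guide has 8 equally likely choices, so probability 1/8; weight (1/9)·(1/8) = 1/72.
If it is in chest 7 (prior 1/9): the guide opened chest 7, so this case is ruled out; weight (1/9)·0 = 0.
The weights sum to 1/8.
So P(the ruby in chest 5 | the guide opened chest 7) = (1/63) / (1/8) = 8/63.

8/63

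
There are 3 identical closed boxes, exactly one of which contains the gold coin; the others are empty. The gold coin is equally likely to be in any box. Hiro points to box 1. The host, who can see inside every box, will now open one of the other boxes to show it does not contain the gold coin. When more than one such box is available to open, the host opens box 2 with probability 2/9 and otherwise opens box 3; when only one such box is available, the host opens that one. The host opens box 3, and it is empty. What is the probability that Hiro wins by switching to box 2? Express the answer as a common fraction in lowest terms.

Condition on the true location of the gold coin.
If it is in box 1 (prior 1/3): box 2 is available but not opened, probability 7/9; weight (1/3)·(7/9) = 7/27.
If it is in box 2 (prior 1/3): only box 3 is available, probability 1; weight (1/3)·1 = 1/3.
If it is in box 3 (prior 1/3): the host opened box 3, so this case is ruled out; weight (1/3)·0 = 0.
The weights sum to 16/27.
So P(the gold coin in box 2 | the host opened box 3) = (1/3) / (16/27) = 9/16.

9/16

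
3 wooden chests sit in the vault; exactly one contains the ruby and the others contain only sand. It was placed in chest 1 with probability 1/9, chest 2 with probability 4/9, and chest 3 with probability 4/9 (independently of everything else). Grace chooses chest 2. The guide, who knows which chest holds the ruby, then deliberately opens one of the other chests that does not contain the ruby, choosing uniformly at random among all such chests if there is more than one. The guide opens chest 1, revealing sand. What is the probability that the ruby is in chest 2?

1/3

Apply Bayes' rule, conditioning on where the ruby actually is.
If it is in chest 1 (prior 1/9): the guide opened chest 1, so this case is ruled out; weight (1/9)·0 = 0.
If it is in chest 2 (prior 4/9): the guide has 2 equally likely choices, so probability 1/2; weight (4/9)·(1/2) = 2/9.
If it is in chest 3 (prior 4/9): the guide has no choice, probability 1; weight (4/9)·1 = 4/9.
The weights sum to 2/3.
So P(the ruby in chest 2 | the guide opened chest 1) = (2/9) / (2/3) = 1/3.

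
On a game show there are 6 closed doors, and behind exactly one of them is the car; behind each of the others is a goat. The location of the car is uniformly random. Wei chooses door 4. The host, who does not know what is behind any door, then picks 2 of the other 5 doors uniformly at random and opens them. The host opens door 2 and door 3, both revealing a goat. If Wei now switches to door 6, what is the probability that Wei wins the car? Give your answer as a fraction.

1/4

Because the host chose which doors to open without knowing where the car is, the choice is independent of the prize location. Learning that none of the 2 opened doors holds the car simply rules out those 2 locations and leaves the remaining 4 doors still equally likely by symmetry.
So P(the car behind door 6) = 1/4.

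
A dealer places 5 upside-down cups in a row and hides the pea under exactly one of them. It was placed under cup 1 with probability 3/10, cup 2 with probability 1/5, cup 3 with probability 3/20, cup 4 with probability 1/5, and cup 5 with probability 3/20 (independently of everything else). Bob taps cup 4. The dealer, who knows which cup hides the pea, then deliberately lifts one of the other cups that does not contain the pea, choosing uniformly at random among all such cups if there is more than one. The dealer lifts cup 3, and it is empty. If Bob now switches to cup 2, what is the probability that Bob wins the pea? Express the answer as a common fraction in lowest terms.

Apply Bayes' rule, conditioning on where the pea actually is.
If it is under cup 1 (prior 3/10): the dealer has 3 equally likely choices, so probability 1/3; weight (3/10)·(1/3) = 1/10.
If it is under cup 2 (prior 1/5): the dealer has 3 equally likely choices, so probability 1/3; weight (1/5)·(1/3) = 1/15.
If it is under cup 3 (prior 3/20): the dealer opened cup 3, so this case is ruled out; weight (3/20)·0 = 0.
If it is under cup 4 (prior 1/5): the dealer has 4 equally likely choices, so probability 1/4; weight (1/5)·(1/4) = 1/20.
If it is under cup 5 (prior 3/20): the dealer has 3 equally likely choices, so probability 1/3; weight (3/20)·(1/3) = 1/20.
The weights sum to 4/15.
So P(the pea under cup 2 | the dealer opened cup 3) = (1/15) / (4/15) = 1/4.

1/4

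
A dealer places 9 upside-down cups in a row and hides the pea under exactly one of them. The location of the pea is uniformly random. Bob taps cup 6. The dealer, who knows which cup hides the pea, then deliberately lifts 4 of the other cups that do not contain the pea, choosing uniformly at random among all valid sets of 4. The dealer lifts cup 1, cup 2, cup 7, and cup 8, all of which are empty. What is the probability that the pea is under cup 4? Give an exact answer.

Apply Bayes' rule, conditioning on where the pea actually is.
If it is under any of cups 1, 2, 7, and 8 (prior 1/9 each): that cup was opened and seen not to hold the prize — ruled out; weight (1/9)·0 = 0 each.
If it is under any of cups 3, 4, 5, and 9 (prior 1/9 each): the dealer has 35 equally likely choices, so probability 1/35; weight (1/9)·(1/35) = 1/315 each.
If it is under cup 6 (prior 1/9): the dealer has 70 equally likely choices, so probability 1/70; weight (1/9)·(1/70) = 1/630.
The weights sum to 1/70.
So P(the pea under cup 4 | the dealer opened cup 1, cup 2, cup 7, and cup 8) = (1/315) / (1/70) = 2/9.

2/9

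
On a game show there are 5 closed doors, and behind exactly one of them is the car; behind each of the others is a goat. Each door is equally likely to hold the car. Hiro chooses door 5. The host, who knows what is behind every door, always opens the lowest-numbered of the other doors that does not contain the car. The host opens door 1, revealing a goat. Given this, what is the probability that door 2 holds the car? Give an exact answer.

1/4

Condition on the true location of the car.
If it is behind door 1 (prior 1/5): the host opened door 1, so this case is ruled out; weight (1/5)·0 = 0.
If it is behind any of doors 2, 3, 4, and 5 (prior 1/5 each): door 1 is the lowest-numbered option available, probability 1; weight (1/5)·1 = 1/5 each.
The weights sum to 4/5.
So P(the car behind door 2 | the host opened door 1) = (1/5) / (4/5) = 1/4.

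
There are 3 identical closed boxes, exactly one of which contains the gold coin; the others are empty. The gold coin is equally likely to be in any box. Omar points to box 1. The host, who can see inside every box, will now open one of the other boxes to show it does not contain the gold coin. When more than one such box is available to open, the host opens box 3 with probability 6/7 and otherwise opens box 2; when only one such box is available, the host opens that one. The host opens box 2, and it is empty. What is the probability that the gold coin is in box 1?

Apply Bayes' rule, conditioning on where the gold coin actually is.
If it is in box 1 (prior 1/3): box 3 is available but not opened, probability 1/7; weight (1/3)·(1/7) = 1/21.
If it is in box 2 (prior 1/3): the host opened box 2, so this case is ruled out; weight (1/3)·0 = 0.
If it is in box 3 (prior 1/3): only box 2 is available, probability 1; weight (1/3)·1 = 1/3.
The weights sum to 8/21.
So P(the gold coin in box 1 | the host opened box 2) = (1/21) / (8/21) = 1/8.

1/8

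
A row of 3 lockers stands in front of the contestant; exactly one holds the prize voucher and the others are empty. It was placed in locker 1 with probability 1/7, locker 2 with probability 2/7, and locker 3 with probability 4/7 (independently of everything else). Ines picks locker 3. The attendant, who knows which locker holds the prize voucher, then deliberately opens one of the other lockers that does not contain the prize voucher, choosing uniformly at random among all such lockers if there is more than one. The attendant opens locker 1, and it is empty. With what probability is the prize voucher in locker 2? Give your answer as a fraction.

Apply Bayes' rule, conditioning on where the prize voucher actually is.
If it is in locker 1 (prior 1/7): the attendant opened locker 1, so this case is ruled out; weight (1/7)·0 = 0.
If it is in locker 2 (prior 2/7): the attendant has no choice, probability 1; weight (2/7)·1 = 2/7.
If it is in locker 3 (prior 4/7): the attendant has 2 equally likely choices, so probability 1/2; weight (4/7)·(1/2) = 2/7.
The weights sum to 4/7.
So P(the prize voucher in locker 2 | the attendant opened locker 1) = (2/7) / (4/7) = 1/2.

1/2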